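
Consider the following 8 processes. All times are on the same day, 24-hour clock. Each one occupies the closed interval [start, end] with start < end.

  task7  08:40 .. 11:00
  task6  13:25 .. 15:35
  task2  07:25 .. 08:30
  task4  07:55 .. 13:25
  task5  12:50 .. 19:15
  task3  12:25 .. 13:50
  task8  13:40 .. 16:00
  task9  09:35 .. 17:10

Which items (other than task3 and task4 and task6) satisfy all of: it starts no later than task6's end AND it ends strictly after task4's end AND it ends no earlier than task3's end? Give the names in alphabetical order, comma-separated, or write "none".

Conditions: its start is no later than task6's end (X.start <= 15:35) AND its end is strictly after task4's end (X.end > 13:25) AND its end is no earlier than task3's end (X.end >= 13:50).
task2: start 07:25 <= 15:35? ✓; end 08:30 > 13:25? ✗; end 08:30 >= 13:50? ✗ → no.
task5: start 12:50 <= 15:35? ✓; end 19:15 > 13:25? ✓; end 19:15 >= 13:50? ✓ → yes.
task7: start 08:40 <= 15:35? ✓; end 11:00 > 13:25? ✗; end 11:00 >= 13:50? ✗ → no.
task8: start 13:40 <= 15:35? ✓; end 16:00 > 13:25? ✓; end 16:00 >= 13:50? ✓ → yes.
task9: start 09:35 <= 15:35? ✓; end 17:10 > 13:25? ✓; end 17:10 >= 13:50? ✓ → yes.
Result: task5, task8, task9.

task5, task8, task9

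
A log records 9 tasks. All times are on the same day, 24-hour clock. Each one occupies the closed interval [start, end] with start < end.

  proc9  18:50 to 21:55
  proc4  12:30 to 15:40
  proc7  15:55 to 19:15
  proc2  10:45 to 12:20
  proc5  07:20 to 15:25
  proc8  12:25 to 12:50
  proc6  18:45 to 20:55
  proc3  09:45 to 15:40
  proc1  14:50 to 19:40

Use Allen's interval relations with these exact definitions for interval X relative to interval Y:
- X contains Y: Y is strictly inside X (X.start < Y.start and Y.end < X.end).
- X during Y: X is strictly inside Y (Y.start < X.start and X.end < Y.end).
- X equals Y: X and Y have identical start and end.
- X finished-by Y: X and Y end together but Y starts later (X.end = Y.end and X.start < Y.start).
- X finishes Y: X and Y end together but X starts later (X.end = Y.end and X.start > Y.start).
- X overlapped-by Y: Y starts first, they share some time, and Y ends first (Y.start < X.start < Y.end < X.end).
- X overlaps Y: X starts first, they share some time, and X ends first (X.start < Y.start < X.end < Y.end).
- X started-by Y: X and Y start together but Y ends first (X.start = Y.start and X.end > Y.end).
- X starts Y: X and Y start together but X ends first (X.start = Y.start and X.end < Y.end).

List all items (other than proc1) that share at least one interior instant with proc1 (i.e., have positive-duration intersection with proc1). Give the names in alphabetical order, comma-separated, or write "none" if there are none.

Target proc1 = [14:50, 19:40].
proc2 [10:45, 12:20] → before → no.
proc3 [09:45, 15:40] → overlaps → yes.
proc4 [12:30, 15:40] → overlaps → yes.
proc5 [07:20, 15:25] → overlaps → yes.
proc6 [18:45, 20:55] → overlapped-by → yes.
proc7 [15:55, 19:15] → during → yes.
proc8 [12:25, 12:50] → before → no.
proc9 [18:50, 21:55] → overlapped-by → yes.
Result: proc3, proc4, proc5, proc6, proc7, proc9.

proc3, proc4, proc5, proc6, proc7, proc9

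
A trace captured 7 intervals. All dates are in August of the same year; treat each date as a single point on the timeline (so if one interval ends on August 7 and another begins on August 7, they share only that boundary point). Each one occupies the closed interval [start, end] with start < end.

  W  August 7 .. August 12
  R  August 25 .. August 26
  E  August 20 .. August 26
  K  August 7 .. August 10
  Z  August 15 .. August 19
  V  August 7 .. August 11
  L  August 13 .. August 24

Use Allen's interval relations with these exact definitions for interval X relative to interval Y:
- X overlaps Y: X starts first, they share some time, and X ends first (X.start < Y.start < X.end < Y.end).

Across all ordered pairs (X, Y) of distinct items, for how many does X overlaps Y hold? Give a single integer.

1

Checking all 42 ordered pairs for relation 'overlaps'; matching pairs in alphabetical order:
(L, E): L overlaps E ✓
Count: 1.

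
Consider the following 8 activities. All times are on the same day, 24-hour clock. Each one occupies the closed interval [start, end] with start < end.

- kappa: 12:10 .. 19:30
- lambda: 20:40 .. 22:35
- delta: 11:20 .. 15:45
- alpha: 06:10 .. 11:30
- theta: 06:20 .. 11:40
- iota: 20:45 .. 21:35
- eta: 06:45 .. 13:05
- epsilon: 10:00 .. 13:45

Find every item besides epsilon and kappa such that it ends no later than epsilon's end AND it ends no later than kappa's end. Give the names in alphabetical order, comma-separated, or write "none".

alpha, eta, theta

Conditions: its end is no later than epsilon's end (X.end <= 13:45) AND its end is no later than kappa's end (X.end <= 19:30).
alpha: end 11:30 <= 13:45? ✓; end 11:30 <= 19:30? ✓ → yes.
delta: end 15:45 <= 13:45? ✗; end 15:45 <= 19:30? ✓ → no.
eta: end 13:05 <= 13:45? ✓; end 13:05 <= 19:30? ✓ → yes.
iota: end 21:35 <= 13:45? ✗; end 21:35 <= 19:30? ✗ → no.
lambda: end 22:35 <= 13:45? ✗; end 22:35 <= 19:30? ✗ → no.
theta: end 11:40 <= 13:45? ✓; end 11:40 <= 19:30? ✓ → yes.
Result: alpha, eta, theta.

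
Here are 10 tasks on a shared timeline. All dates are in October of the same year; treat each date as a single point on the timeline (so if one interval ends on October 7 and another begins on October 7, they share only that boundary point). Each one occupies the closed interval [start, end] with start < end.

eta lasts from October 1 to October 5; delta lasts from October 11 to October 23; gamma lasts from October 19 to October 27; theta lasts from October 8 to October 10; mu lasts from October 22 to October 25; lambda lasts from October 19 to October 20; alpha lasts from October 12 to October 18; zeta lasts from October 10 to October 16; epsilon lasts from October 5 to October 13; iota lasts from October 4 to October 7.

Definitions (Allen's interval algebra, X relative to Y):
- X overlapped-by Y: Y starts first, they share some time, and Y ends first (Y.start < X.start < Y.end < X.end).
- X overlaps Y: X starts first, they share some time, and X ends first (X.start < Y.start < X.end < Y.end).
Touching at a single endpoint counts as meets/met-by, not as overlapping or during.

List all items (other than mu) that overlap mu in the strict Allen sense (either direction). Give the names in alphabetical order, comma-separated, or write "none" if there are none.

Target mu = [October 22, October 25].
alpha [October 12, October 18] → before → no.
delta [October 11, October 23] → overlaps → yes.
epsilon [October 5, October 13] → before → no.
eta [October 1, October 5] → before → no.
gamma [October 19, October 27] → contains → no.
iota [October 4, October 7] → before → no.
lambda [October 19, October 20] → before → no.
theta [October 8, October 10] → before → no.
zeta [October 10, October 16] → before → no.
Result: delta.

delta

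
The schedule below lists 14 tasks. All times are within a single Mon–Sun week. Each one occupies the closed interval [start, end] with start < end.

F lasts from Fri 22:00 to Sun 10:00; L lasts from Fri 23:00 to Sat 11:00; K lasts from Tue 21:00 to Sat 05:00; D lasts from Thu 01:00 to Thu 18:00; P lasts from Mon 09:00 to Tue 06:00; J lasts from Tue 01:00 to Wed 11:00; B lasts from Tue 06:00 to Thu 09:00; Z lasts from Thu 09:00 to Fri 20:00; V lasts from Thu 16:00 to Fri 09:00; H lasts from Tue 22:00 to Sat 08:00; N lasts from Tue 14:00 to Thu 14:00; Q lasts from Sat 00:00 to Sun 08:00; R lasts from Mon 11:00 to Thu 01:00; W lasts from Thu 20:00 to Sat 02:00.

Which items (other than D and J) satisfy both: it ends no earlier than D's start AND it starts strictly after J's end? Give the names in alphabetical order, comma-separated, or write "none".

Conditions: its end is no earlier than D's start (X.end >= Thu 01:00) AND its start is strictly after J's end (X.start > Wed 11:00).
B: end Thu 09:00 >= Thu 01:00? ✓; start Tue 06:00 > Wed 11:00? ✗ → no.
F: end Sun 10:00 >= Thu 01:00? ✓; start Fri 22:00 > Wed 11:00? ✓ → yes.
H: end Sat 08:00 >= Thu 01:00? ✓; start Tue 22:00 > Wed 11:00? ✗ → no.
K: end Sat 05:00 >= Thu 01:00? ✓; start Tue 21:00 > Wed 11:00? ✗ → no.
L: end Sat 11:00 >= Thu 01:00? ✓; start Fri 23:00 > Wed 11:00? ✓ → yes.
N: end Thu 14:00 >= Thu 01:00? ✓; start Tue 14:00 > Wed 11:00? ✗ → no.
P: end Tue 06:00 >= Thu 01:00? ✗; start Mon 09:00 > Wed 11:00? ✗ → no.
Q: end Sun 08:00 >= Thu 01:00? ✓; start Sat 00:00 > Wed 11:00? ✓ → yes.
R: end Thu 01:00 >= Thu 01:00? ✓; start Mon 11:00 > Wed 11:00? ✗ → no.
V: end Fri 09:00 >= Thu 01:00? ✓; start Thu 16:00 > Wed 11:00? ✓ → yes.
W: end Sat 02:00 >= Thu 01:00? ✓; start Thu 20:00 > Wed 11:00? ✓ → yes.
Z: end Fri 20:00 >= Thu 01:00? ✓; start Thu 09:00 > Wed 11:00? ✓ → yes.
Result: F, L, Q, V, W, Z.

F, L, Q, V, W, Z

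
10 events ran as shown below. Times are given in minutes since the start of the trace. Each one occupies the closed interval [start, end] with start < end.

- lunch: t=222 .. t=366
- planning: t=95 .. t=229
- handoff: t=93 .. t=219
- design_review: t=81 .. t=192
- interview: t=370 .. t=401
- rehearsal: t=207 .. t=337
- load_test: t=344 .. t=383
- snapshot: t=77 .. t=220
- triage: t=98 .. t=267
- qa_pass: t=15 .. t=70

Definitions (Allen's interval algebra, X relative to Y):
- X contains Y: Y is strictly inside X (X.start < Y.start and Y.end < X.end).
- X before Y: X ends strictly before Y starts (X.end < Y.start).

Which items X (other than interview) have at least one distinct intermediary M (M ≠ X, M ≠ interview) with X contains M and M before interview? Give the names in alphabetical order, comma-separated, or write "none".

snapshot

Target interview = [t=370, t=401].
Intermediaries M with M before interview: design_review, handoff, lunch, planning, qa_pass, rehearsal, snapshot, triage.
Via design_review — items with X contains design_review: snapshot.
Via handoff — items with X contains handoff: snapshot.
Via lunch — items with X contains lunch: none.
Via planning — items with X contains planning: none.
Via qa_pass — items with X contains qa_pass: none.
Via rehearsal — items with X contains rehearsal: none.
Via snapshot — items with X contains snapshot: none.
Via triage — items with X contains triage: none.
Union: snapshot.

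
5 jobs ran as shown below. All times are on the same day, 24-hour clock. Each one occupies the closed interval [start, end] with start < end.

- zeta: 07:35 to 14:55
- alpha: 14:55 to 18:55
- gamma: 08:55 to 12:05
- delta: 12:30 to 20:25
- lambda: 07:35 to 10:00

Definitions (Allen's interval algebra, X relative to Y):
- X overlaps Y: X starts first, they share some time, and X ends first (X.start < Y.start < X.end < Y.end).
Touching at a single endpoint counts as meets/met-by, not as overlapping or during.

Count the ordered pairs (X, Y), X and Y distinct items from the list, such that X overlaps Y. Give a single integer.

2

Checking all 20 ordered pairs for relation 'overlaps'; matching pairs in alphabetical order:
(lambda, gamma): lambda overlaps gamma ✓
(zeta, delta): zeta overlaps delta ✓
Count: 2.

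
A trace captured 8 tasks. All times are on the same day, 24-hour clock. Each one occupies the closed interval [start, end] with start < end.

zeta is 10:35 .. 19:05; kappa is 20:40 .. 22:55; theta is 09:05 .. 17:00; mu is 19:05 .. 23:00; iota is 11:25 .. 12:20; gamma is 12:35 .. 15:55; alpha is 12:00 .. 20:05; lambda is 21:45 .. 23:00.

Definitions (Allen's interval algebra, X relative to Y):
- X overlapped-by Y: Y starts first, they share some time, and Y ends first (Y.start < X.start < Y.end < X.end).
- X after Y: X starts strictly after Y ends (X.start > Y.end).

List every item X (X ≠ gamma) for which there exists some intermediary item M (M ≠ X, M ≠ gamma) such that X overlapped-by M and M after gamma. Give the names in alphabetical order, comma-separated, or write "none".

lambda

Target gamma = [12:35, 15:55].
Intermediaries M with M after gamma: kappa, lambda, mu.
Via kappa — items with X overlapped-by kappa: lambda.
Via lambda — items with X overlapped-by lambda: none.
Via mu — items with X overlapped-by mu: none.
Union: lambda.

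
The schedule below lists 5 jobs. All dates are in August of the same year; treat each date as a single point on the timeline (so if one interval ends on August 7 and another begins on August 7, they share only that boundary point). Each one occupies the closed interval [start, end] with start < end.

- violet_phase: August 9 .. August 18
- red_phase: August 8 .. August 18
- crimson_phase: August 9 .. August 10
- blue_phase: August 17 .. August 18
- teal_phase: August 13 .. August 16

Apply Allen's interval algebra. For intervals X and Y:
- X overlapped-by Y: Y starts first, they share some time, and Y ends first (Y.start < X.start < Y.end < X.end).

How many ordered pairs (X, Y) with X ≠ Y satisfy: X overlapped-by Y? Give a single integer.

Checking all 20 ordered pairs for relation 'overlapped-by'; matching pairs in alphabetical order:
No pair satisfies it.
Count: 0.

0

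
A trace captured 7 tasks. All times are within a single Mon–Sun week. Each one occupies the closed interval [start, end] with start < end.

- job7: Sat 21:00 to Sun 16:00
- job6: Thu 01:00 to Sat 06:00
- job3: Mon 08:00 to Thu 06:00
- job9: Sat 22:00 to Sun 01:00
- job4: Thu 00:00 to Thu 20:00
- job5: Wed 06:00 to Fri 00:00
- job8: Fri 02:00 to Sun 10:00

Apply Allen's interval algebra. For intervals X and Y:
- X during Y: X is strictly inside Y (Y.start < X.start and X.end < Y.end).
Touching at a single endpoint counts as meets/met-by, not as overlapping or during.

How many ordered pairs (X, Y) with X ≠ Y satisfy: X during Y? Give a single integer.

3

Checking all 42 ordered pairs for relation 'during'; matching pairs in alphabetical order:
(job4, job5): job4 during job5 ✓
(job9, job7): job9 during job7 ✓
(job9, job8): job9 during job8 ✓
Count: 3.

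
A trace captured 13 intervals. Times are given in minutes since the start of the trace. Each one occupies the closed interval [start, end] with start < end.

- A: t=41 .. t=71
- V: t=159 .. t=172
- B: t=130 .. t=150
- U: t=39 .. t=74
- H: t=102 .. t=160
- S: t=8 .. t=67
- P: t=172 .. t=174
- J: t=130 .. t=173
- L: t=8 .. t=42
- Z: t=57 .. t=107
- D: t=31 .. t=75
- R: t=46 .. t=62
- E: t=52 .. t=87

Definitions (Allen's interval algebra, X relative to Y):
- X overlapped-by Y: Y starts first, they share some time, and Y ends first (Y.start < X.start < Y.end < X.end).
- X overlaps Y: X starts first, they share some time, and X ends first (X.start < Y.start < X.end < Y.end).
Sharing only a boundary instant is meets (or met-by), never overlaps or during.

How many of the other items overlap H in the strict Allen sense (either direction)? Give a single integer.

3

Target H = [t=102, t=160].
A [t=41, t=71] → before → no.
B [t=130, t=150] → during → no.
D [t=31, t=75] → before → no.
E [t=52, t=87] → before → no.
J [t=130, t=173] → overlapped-by → counts.
L [t=8, t=42] → before → no.
P [t=172, t=174] → after → no.
R [t=46, t=62] → before → no.
S [t=8, t=67] → before → no.
U [t=39, t=74] → before → no.
V [t=159, t=172] → overlapped-by → counts.
Z [t=57, t=107] → overlaps → counts.
Total: 3.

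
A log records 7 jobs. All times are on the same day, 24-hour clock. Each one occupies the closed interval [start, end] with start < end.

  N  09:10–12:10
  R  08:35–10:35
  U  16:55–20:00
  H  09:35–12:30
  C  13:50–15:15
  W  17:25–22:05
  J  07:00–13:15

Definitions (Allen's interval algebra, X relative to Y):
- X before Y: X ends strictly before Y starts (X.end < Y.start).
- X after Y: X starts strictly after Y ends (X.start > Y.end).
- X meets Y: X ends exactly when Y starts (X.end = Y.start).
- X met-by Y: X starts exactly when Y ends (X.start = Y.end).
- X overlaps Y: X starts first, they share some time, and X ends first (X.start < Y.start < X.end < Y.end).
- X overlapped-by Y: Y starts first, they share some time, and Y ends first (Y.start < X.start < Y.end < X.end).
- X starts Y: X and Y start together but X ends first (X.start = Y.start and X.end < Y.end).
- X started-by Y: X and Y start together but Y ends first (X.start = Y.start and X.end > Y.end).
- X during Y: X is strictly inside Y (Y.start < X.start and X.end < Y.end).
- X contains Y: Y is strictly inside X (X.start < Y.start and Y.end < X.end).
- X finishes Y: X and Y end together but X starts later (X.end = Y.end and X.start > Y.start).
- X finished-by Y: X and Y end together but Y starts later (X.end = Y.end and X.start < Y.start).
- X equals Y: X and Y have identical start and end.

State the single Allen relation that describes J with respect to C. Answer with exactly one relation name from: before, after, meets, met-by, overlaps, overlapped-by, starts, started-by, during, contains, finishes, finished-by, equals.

J = [07:00, 13:15]; C = [13:50, 15:15].
Compare endpoints: J.start < C.start, J.start < C.end, J.end < C.start, J.end < C.end.
That pattern is 'before'.

before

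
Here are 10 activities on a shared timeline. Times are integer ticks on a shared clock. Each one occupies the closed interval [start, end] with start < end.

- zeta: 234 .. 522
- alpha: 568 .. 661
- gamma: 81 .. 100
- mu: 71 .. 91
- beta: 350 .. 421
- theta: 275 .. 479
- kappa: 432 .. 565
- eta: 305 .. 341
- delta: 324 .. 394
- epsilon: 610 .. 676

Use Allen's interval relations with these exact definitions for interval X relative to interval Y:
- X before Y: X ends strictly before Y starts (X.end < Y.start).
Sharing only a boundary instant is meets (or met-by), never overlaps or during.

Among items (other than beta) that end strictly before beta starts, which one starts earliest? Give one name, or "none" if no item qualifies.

Target beta = [350, 421].
alpha [568, 661] → after → excluded.
delta [324, 394] → overlaps → excluded.
epsilon [610, 676] → after → excluded.
eta [305, 341] → before → candidate.
gamma [81, 100] → before → candidate.
kappa [432, 565] → after → excluded.
mu [71, 91] → before → candidate.
theta [275, 479] → contains → excluded.
zeta [234, 522] → contains → excluded.
Among candidates, earliest start is 71 → mu.

mu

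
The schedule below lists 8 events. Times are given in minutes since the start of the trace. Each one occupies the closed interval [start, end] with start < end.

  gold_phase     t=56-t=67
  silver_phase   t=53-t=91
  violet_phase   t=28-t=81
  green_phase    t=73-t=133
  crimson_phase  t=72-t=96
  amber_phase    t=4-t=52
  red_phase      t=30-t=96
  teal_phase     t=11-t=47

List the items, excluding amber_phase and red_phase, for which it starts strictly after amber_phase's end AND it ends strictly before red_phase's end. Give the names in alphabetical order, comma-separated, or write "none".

Conditions: its start is strictly after amber_phase's end (X.start > t=52) AND its end is strictly before red_phase's end (X.end < t=96).
crimson_phase: start t=72 > t=52? ✓; end t=96 < t=96? ✗ → no.
gold_phase: start t=56 > t=52? ✓; end t=67 < t=96? ✓ → yes.
green_phase: start t=73 > t=52? ✓; end t=133 < t=96? ✗ → no.
silver_phase: start t=53 > t=52? ✓; end t=91 < t=96? ✓ → yes.
teal_phase: start t=11 > t=52? ✗; end t=47 < t=96? ✓ → no.
violet_phase: start t=28 > t=52? ✗; end t=81 < t=96? ✓ → no.
Result: gold_phase, silver_phase.

gold_phase, silver_phase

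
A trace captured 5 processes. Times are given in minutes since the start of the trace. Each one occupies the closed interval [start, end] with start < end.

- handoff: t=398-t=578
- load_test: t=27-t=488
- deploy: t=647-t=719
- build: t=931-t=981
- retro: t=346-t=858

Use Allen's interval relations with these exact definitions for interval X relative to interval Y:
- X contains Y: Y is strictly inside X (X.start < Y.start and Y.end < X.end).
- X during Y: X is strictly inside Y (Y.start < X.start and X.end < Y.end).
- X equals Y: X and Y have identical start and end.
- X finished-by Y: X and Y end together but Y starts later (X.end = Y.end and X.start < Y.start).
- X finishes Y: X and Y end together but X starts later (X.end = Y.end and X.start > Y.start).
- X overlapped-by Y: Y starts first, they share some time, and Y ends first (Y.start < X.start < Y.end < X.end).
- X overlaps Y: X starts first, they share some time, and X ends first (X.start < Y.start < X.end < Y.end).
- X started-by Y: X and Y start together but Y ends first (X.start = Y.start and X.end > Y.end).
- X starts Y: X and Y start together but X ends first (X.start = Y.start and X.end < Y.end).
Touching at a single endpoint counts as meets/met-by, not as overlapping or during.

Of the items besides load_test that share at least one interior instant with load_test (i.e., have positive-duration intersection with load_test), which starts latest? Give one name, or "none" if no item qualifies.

handoff

Target load_test = [t=27, t=488].
build [t=931, t=981] → after → excluded.
deploy [t=647, t=719] → after → excluded.
handoff [t=398, t=578] → overlapped-by → candidate.
retro [t=346, t=858] → overlapped-by → candidate.
Among candidates, latest start is t=398 → handoff.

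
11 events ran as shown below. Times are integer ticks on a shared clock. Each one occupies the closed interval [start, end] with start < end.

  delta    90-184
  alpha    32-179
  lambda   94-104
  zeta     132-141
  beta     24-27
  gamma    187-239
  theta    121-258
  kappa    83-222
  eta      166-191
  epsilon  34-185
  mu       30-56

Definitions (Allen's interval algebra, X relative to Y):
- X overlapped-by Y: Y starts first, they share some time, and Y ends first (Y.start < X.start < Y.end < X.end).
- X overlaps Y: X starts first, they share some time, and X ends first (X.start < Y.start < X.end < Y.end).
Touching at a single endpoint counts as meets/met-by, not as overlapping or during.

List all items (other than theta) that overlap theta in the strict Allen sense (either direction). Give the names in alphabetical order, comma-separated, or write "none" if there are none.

alpha, delta, epsilon, kappa

Target theta = [121, 258].
alpha [32, 179] → overlaps → yes.
beta [24, 27] → before → no.
delta [90, 184] → overlaps → yes.
epsilon [34, 185] → overlaps → yes.
eta [166, 191] → during → no.
gamma [187, 239] → during → no.
kappa [83, 222] → overlaps → yes.
lambda [94, 104] → before → no.
mu [30, 56] → before → no.
zeta [132, 141] → during → no.
Result: alpha, delta, epsilon, kappa.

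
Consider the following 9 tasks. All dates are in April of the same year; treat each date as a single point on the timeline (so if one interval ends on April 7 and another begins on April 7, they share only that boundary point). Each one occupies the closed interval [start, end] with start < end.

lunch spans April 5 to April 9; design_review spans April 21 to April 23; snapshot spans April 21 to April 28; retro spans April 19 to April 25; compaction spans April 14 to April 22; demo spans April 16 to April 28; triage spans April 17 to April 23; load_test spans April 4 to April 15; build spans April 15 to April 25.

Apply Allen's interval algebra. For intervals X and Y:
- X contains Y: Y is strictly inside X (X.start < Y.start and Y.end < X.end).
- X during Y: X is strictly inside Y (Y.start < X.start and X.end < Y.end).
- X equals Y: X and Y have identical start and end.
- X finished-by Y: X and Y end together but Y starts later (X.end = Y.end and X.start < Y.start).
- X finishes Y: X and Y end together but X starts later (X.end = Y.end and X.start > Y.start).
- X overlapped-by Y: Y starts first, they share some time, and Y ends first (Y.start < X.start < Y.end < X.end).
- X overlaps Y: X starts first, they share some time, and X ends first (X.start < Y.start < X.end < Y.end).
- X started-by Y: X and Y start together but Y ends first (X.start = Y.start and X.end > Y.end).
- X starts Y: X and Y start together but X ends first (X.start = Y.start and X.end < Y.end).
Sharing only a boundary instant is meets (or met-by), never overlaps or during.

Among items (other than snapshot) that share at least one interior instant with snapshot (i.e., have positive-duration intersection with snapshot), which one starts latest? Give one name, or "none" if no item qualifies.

design_review

Target snapshot = [April 21, April 28].
build [April 15, April 25] → overlaps → candidate.
compaction [April 14, April 22] → overlaps → candidate.
demo [April 16, April 28] → finished-by → candidate.
design_review [April 21, April 23] → starts → candidate.
load_test [April 4, April 15] → before → excluded.
lunch [April 5, April 9] → before → excluded.
retro [April 19, April 25] → overlaps → candidate.
triage [April 17, April 23] → overlaps → candidate.
Among candidates, latest start is April 21 → design_review.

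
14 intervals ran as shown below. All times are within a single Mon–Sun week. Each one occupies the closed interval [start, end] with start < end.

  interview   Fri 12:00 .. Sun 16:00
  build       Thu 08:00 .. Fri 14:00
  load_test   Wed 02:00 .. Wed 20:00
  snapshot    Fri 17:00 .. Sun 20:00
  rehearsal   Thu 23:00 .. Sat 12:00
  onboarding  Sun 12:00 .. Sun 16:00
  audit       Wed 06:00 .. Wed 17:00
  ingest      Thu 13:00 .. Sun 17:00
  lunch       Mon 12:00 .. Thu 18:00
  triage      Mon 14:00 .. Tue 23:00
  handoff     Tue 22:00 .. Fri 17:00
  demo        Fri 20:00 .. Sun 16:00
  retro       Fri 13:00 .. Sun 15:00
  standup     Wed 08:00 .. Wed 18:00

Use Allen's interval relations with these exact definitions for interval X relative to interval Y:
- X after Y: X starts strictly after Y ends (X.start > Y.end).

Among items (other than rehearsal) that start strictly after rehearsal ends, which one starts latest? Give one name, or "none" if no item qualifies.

onboarding

Target rehearsal = [Thu 23:00, Sat 12:00].
audit [Wed 06:00, Wed 17:00] → before → excluded.
build [Thu 08:00, Fri 14:00] → overlaps → excluded.
demo [Fri 20:00, Sun 16:00] → overlapped-by → excluded.
handoff [Tue 22:00, Fri 17:00] → overlaps → excluded.
ingest [Thu 13:00, Sun 17:00] → contains → excluded.
interview [Fri 12:00, Sun 16:00] → overlapped-by → excluded.
load_test [Wed 02:00, Wed 20:00] → before → excluded.
lunch [Mon 12:00, Thu 18:00] → before → excluded.
onboarding [Sun 12:00, Sun 16:00] → after → candidate.
retro [Fri 13:00, Sun 15:00] → overlapped-by → excluded.
snapshot [Fri 17:00, Sun 20:00] → overlapped-by → excluded.
standup [Wed 08:00, Wed 18:00] → before → excluded.
triage [Mon 14:00, Tue 23:00] → before → excluded.
Among candidates, latest start is Sun 12:00 → onboarding.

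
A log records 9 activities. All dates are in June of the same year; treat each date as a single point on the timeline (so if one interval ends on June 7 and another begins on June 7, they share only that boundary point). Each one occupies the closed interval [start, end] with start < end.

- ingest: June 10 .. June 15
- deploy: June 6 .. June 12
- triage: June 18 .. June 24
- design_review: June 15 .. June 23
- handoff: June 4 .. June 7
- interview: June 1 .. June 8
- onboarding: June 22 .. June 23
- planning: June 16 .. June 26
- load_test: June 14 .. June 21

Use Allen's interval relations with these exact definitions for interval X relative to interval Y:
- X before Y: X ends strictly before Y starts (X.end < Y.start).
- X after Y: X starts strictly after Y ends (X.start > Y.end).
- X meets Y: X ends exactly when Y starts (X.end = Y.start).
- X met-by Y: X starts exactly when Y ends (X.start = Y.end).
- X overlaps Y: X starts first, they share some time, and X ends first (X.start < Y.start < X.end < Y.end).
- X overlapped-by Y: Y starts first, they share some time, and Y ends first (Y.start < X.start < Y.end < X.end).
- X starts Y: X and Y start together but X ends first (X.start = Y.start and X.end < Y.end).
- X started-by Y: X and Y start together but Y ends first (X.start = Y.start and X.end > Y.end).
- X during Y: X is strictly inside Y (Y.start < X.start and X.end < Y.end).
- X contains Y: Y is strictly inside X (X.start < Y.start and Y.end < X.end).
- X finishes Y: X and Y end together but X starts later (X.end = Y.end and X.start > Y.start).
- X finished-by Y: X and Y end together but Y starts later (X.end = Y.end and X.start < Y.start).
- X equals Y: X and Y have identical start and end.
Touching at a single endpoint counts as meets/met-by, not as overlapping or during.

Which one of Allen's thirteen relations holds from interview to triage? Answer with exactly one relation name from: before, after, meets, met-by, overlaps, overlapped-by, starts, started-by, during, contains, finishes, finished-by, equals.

before

interview = [June 1, June 8]; triage = [June 18, June 24].
Compare endpoints: interview.start < triage.start, interview.start < triage.end, interview.end < triage.start, interview.end < triage.end.
That pattern is 'before'.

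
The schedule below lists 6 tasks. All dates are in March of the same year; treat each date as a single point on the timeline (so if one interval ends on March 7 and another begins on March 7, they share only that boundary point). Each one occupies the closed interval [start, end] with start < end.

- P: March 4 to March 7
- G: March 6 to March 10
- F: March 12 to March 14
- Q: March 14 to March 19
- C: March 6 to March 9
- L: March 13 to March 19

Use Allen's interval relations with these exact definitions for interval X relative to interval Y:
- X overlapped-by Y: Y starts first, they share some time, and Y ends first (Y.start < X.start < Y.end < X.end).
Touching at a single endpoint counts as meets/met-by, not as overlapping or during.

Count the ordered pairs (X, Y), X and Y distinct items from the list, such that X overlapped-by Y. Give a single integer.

3

Checking all 30 ordered pairs for relation 'overlapped-by'; matching pairs in alphabetical order:
(C, P): C overlapped-by P ✓
(G, P): G overlapped-by P ✓
(L, F): L overlapped-by F ✓
Count: 3.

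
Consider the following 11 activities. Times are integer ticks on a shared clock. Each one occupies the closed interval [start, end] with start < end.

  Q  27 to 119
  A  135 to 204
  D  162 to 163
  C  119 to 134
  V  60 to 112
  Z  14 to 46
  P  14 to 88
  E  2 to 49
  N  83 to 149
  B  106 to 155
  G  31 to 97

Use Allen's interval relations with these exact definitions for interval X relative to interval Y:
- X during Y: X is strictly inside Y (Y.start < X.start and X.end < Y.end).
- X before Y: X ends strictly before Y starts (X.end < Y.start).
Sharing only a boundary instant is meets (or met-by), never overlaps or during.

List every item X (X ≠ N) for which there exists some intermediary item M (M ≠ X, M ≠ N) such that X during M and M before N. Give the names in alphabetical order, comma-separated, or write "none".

Z

Target N = [83, 149].
Intermediaries M with M before N: E, Z.
Via E — items with X during E: Z.
Via Z — items with X during Z: none.
Union: Z.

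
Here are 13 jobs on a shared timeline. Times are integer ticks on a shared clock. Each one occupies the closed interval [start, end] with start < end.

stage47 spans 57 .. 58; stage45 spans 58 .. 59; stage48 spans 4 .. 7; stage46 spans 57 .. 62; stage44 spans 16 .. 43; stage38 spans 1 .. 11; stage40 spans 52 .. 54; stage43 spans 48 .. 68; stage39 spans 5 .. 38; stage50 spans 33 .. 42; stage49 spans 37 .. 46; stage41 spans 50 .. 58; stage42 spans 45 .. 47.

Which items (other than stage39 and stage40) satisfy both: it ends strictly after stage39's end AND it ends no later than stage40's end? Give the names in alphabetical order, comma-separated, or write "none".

Conditions: its end is strictly after stage39's end (X.end > 38) AND its end is no later than stage40's end (X.end <= 54).
stage38: end 11 > 38? ✗; end 11 <= 54? ✓ → no.
stage41: end 58 > 38? ✓; end 58 <= 54? ✗ → no.
stage42: end 47 > 38? ✓; end 47 <= 54? ✓ → yes.
stage43: end 68 > 38? ✓; end 68 <= 54? ✗ → no.
stage44: end 43 > 38? ✓; end 43 <= 54? ✓ → yes.
stage45: end 59 > 38? ✓; end 59 <= 54? ✗ → no.
stage46: end 62 > 38? ✓; end 62 <= 54? ✗ → no.
stage47: end 58 > 38? ✓; end 58 <= 54? ✗ → no.
stage48: end 7 > 38? ✗; end 7 <= 54? ✓ → no.
stage49: end 46 > 38? ✓; end 46 <= 54? ✓ → yes.
stage50: end 42 > 38? ✓; end 42 <= 54? ✓ → yes.
Result: stage42, stage44, stage49, stage50.

stage42, stage44, stage49, stage50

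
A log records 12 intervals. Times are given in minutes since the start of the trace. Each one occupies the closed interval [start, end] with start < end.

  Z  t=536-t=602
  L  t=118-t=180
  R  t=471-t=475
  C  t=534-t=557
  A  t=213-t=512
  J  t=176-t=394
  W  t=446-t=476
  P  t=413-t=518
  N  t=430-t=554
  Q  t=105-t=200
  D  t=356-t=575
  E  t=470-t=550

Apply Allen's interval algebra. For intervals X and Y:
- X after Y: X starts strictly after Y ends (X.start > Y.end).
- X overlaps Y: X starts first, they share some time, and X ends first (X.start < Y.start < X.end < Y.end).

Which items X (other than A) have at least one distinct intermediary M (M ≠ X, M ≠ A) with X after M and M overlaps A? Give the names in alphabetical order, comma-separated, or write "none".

C, E, N, P, R, W, Z

Target A = [t=213, t=512].
Intermediaries M with M overlaps A: J.
Via J — items with X after J: C, E, N, P, R, W, Z.
Union: C, E, N, P, R, W, Z.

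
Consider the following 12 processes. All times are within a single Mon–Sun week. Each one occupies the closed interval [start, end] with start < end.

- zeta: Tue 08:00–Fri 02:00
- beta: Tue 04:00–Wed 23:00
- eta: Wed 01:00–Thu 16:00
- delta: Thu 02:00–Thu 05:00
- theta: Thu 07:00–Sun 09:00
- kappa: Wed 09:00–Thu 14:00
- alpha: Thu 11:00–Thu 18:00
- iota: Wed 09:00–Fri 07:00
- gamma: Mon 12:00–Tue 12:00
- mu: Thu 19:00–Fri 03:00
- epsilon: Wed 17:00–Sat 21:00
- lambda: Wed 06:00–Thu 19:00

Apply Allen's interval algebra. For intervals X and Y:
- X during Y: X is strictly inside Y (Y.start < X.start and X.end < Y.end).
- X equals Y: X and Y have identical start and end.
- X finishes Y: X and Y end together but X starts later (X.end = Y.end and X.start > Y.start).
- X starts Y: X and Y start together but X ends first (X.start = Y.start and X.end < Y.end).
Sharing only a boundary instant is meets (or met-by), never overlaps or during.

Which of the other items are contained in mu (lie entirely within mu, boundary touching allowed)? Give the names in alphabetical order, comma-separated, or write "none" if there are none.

none

Target mu = [Thu 19:00, Fri 03:00].
alpha [Thu 11:00, Thu 18:00] → before → no.
beta [Tue 04:00, Wed 23:00] → before → no.
delta [Thu 02:00, Thu 05:00] → before → no.
epsilon [Wed 17:00, Sat 21:00] → contains → no.
eta [Wed 01:00, Thu 16:00] → before → no.
gamma [Mon 12:00, Tue 12:00] → before → no.
iota [Wed 09:00, Fri 07:00] → contains → no.
kappa [Wed 09:00, Thu 14:00] → before → no.
lambda [Wed 06:00, Thu 19:00] → meets → no.
theta [Thu 07:00, Sun 09:00] → contains → no.
zeta [Tue 08:00, Fri 02:00] → overlaps → no.
Result: none.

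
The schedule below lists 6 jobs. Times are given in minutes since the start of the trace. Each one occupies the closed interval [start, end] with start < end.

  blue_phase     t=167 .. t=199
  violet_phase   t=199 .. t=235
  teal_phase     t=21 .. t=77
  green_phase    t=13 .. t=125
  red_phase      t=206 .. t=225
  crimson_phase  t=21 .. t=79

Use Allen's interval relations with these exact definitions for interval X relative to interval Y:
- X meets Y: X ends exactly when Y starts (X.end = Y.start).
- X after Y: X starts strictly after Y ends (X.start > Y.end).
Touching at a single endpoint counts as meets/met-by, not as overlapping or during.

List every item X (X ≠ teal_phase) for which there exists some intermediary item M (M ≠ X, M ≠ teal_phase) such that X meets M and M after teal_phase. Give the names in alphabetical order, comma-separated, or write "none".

blue_phase

Target teal_phase = [t=21, t=77].
Intermediaries M with M after teal_phase: blue_phase, red_phase, violet_phase.
Via blue_phase — items with X meets blue_phase: none.
Via red_phase — items with X meets red_phase: none.
Via violet_phase — items with X meets violet_phase: blue_phase.
Union: blue_phase.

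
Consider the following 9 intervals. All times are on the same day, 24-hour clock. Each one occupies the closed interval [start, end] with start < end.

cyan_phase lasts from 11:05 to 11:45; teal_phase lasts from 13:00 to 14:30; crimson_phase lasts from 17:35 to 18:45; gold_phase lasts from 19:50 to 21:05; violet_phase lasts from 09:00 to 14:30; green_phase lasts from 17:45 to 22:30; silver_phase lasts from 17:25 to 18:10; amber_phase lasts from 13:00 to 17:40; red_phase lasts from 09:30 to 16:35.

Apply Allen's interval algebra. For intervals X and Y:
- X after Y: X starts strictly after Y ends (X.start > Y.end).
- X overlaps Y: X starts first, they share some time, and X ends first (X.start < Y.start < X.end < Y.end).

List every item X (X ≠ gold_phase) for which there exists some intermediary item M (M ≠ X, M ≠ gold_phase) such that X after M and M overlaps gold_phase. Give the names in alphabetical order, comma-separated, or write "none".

Target gold_phase = [19:50, 21:05].
Intermediaries M with M overlaps gold_phase: none.
Union: none.

none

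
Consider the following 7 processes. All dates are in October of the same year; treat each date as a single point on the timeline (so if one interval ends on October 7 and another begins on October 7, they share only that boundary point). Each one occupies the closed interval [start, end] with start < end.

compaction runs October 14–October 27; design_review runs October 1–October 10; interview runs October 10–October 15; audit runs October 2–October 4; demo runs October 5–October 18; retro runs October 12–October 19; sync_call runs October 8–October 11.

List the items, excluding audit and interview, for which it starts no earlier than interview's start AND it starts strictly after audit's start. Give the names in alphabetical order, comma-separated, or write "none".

compaction, retro

Conditions: its start is no earlier than interview's start (X.start >= October 10) AND its start is strictly after audit's start (X.start > October 2).
compaction: start October 14 >= October 10? ✓; start October 14 > October 2? ✓ → yes.
demo: start October 5 >= October 10? ✗; start October 5 > October 2? ✓ → no.
design_review: start October 1 >= October 10? ✗; start October 1 > October 2? ✗ → no.
retro: start October 12 >= October 10? ✓; start October 12 > October 2? ✓ → yes.
sync_call: start October 8 >= October 10? ✗; start October 8 > October 2? ✓ → no.
Result: compaction, retro.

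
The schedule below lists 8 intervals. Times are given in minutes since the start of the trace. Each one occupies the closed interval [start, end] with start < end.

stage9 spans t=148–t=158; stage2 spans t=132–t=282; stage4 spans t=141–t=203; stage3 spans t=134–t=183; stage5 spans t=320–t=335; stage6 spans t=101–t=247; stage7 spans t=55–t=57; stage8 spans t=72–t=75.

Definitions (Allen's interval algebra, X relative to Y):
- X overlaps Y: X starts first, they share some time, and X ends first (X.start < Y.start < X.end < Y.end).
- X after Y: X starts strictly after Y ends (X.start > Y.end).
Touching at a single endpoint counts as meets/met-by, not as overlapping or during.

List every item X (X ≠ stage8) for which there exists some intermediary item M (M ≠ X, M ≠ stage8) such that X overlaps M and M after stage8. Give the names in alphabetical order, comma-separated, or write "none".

Target stage8 = [t=72, t=75].
Intermediaries M with M after stage8: stage2, stage3, stage4, stage5, stage6, stage9.
Via stage2 — items with X overlaps stage2: stage6.
Via stage3 — items with X overlaps stage3: none.
Via stage4 — items with X overlaps stage4: stage3.
Via stage5 — items with X overlaps stage5: none.
Via stage6 — items with X overlaps stage6: none.
Via stage9 — items with X overlaps stage9: none.
Union: stage3, stage6.

stage3, stage6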